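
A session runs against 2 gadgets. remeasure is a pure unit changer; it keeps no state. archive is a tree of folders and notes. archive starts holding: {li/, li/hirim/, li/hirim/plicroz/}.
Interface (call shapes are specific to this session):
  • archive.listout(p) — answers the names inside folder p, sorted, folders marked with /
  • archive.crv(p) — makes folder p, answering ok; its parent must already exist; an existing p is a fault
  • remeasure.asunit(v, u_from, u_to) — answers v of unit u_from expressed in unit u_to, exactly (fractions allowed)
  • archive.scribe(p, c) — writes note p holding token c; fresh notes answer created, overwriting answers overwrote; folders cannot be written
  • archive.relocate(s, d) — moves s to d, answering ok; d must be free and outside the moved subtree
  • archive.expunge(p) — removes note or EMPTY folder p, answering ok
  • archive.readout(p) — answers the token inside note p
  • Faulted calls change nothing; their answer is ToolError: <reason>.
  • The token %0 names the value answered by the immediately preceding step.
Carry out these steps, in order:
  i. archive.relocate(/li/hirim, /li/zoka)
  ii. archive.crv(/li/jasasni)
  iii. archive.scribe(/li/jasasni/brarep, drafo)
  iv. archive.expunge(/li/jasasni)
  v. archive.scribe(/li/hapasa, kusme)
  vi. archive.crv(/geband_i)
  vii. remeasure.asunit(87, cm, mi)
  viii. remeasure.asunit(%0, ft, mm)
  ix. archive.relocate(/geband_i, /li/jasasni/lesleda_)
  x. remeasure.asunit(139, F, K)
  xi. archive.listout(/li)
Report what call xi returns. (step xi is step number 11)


Answer: [hapasa, jasasni/, zoka/]

Derivation:
·→ archive.relocate(/li/hirim, /li/zoka)
·← ok
·→ archive.crv(/li/jasasni)
·← ok
·→ archive.scribe(/li/jasasni/brarep, drafo)
·← created
·→ archive.expunge(/li/jasasni)
·← ToolError: not empty
·→ archive.scribe(/li/hapasa, kusme)
·← created
·→ archive.crv(/geband_i)
·← ok
·→ remeasure.asunit(87, cm, mi)
·← 145/268224
·→ remeasure.asunit(%0, ft, mm)
·← 29/176
·→ archive.relocate(/geband_i, /li/jasasni/lesleda_)
·← ok
·→ remeasure.asunit(139, F, K)
·← 59867/180
·→ archive.listout(/li)
·← [hapasa, jasasni/, zoka/]


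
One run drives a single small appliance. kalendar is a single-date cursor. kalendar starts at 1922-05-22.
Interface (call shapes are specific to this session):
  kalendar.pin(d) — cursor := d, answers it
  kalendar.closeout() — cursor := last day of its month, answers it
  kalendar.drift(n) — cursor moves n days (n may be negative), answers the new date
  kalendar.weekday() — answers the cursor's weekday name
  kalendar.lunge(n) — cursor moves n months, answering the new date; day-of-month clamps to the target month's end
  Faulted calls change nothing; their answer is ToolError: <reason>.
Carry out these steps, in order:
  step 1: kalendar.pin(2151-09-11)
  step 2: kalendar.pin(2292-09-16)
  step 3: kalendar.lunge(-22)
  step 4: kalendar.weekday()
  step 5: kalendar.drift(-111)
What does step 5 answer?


Answer: 2290-07-28

Derivation:
Do: kalendar.pin[d=2151-09-11]
See: 2151-09-11
Do: kalendar.pin[d=2292-09-16]
See: 2292-09-16
Do: kalendar.lunge[n=-22]
See: 2290-11-16
Do: kalendar.weekday[]
See: Sunday
Do: kalendar.drift[n=-111]
See: 2290-07-28


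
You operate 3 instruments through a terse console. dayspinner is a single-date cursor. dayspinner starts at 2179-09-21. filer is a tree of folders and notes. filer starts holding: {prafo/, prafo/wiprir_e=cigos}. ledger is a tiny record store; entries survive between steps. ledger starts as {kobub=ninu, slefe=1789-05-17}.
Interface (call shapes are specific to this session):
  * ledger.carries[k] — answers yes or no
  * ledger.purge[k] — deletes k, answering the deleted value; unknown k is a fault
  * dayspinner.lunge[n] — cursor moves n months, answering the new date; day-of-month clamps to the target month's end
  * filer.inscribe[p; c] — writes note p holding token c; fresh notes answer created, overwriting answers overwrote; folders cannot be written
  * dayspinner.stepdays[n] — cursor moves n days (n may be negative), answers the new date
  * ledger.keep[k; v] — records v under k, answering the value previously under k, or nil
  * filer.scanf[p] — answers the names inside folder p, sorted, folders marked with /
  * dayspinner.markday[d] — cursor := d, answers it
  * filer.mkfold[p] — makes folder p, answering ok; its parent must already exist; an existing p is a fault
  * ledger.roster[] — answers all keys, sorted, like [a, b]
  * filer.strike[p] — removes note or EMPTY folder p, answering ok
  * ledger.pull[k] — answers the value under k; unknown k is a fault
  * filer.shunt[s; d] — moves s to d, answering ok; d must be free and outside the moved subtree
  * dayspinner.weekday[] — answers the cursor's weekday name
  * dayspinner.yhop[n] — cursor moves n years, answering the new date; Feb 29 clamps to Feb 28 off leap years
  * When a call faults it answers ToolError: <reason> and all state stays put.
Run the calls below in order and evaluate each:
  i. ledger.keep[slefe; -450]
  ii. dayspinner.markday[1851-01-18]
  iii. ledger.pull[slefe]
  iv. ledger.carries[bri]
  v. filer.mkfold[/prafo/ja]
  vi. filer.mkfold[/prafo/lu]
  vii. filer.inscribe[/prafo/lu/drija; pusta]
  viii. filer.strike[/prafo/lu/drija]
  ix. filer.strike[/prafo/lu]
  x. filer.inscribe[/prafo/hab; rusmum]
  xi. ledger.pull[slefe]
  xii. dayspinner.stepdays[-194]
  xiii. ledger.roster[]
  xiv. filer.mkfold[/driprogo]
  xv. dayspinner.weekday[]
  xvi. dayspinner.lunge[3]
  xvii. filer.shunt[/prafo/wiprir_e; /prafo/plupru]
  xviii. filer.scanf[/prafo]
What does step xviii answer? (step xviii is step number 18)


Answer: [hab, ja/, plupru]

Derivation:
Invoking ledger.keep(k='slefe', v='-450'), and get 1789-05-17.
Now I run dayspinner.markday(d='1851-01-18'): 1851-01-18.
I try ledger.pull(k='slefe'), and observe -450.
Next I call ledger.carries(k='bri'), giving no.
Calling filer.mkfold(p='/prafo/ja'), — result: ok.
Now I run filer.mkfold(p='/prafo/lu'), and get ok.
I call filer.inscribe(p='/prafo/lu/drija', c='pusta'), → created.
Invoking filer.strike(p='/prafo/lu/drija'), — result: ok.
Invoking filer.strike(p='/prafo/lu'), and get ok.
Then filer.inscribe(p='/prafo/hab', c='rusmum'), which returns created.
I use ledger.pull(k='slefe'), giving -450.
I call dayspinner.stepdays(n='-194'), yielding 1850-07-08.
I invoke ledger.roster, — result: [kobub, slefe].
I run filer.mkfold(p='/driprogo'), which returns ok.
Now I run dayspinner.weekday, yielding Monday.
Calling dayspinner.lunge(n='3'), — result: 1850-10-08.
Then filer.shunt(s='/prafo/wiprir_e', d='/prafo/plupru'), and observe ok.
Next I call filer.scanf(p='/prafo'), giving [hab, ja/, plupru].


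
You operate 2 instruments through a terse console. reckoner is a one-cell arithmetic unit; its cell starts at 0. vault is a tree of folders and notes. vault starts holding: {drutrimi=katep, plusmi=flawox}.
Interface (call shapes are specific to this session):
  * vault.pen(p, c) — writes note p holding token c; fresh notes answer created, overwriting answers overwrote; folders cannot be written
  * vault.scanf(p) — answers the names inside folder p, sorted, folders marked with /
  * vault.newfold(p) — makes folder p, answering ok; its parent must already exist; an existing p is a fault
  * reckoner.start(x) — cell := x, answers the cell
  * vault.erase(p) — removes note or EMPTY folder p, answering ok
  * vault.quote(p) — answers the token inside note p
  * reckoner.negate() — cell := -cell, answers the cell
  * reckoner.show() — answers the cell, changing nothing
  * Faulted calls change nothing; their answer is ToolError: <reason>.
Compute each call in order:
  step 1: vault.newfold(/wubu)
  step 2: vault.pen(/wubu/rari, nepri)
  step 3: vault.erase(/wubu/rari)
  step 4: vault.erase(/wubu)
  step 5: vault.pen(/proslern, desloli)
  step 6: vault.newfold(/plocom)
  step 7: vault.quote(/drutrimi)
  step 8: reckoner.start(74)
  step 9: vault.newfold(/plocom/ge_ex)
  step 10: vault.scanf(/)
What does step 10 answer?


I call vault.newfold with /wubu, and see ok.
I run vault.pen with /wubu/rari, nepri, and get created.
Using vault.erase with /wubu/rari, → ok.
Then vault.erase with /wubu, yielding ok.
Calling vault.pen with /proslern, desloli: created.
I use vault.newfold with /plocom, → ok.
Then vault.quote with /drutrimi: katep.
Next I call reckoner.start with 74, which returns 74.
I try vault.newfold with /plocom/ge_ex, → ok.
I try vault.scanf with /, → [drutrimi, plocom/, plusmi, proslern].

Answer: [drutrimi, plocom/, plusmi, proslern]


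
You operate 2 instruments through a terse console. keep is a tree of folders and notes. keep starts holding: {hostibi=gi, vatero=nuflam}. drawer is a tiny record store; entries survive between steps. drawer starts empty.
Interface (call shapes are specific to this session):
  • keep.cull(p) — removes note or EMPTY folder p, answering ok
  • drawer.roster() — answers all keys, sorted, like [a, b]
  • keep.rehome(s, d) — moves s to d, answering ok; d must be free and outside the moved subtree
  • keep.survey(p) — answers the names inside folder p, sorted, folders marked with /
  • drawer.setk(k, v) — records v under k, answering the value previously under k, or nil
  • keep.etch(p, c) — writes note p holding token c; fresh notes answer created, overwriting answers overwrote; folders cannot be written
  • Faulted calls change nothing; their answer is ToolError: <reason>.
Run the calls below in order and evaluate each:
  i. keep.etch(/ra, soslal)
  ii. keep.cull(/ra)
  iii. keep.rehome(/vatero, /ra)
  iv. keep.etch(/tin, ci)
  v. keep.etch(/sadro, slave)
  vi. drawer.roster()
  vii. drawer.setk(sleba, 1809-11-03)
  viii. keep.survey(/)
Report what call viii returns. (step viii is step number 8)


Answer: [hostibi, ra, sadro, tin]

Derivation:
→ keep.etch(p→/ra, c→soslal)
← created
→ keep.cull(p→/ra)
← ok
→ keep.rehome(s→/vatero, d→/ra)
← ok
→ keep.etch(p→/tin, c→ci)
← created
→ keep.etch(p→/sadro, c→slave)
← created
→ drawer.roster()
← []
→ drawer.setk(k→sleba, v→1809-11-03)
← nil
→ keep.survey(p→/)
← [hostibi, ra, sadro, tin]


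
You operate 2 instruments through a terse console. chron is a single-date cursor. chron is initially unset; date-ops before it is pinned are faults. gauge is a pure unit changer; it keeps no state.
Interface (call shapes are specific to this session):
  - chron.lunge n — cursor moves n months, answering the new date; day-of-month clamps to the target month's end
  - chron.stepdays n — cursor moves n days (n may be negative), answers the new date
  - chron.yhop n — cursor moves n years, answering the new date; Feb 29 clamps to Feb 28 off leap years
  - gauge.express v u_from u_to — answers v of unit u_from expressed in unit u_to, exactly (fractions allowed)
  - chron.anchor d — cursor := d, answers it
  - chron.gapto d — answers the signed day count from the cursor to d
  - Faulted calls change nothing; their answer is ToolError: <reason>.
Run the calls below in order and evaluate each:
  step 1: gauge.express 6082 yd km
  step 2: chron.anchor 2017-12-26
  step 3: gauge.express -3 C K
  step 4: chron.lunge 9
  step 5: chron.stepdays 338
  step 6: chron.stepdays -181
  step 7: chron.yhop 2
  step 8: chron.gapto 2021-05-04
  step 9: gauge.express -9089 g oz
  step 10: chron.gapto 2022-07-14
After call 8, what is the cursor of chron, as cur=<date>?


Answer: cur=2021-03-02

Derivation:
! gauge.express(v→6082, u_from→yd, u_to→km) : 3475863/625000
! chron.anchor(d→2017-12-26) : 2017-12-26
! gauge.express(v→-3, u_from→C, u_to→K) : 5403/20
! chron.lunge(n→9) : 2018-09-26
! chron.stepdays(n→338) : 2019-08-30
! chron.stepdays(n→-181) : 2019-03-02
! chron.yhop(n→2) : 2021-03-02
! chron.gapto(d→2021-05-04) : 63
! gauge.express(v→-9089, u_from→g, u_to→oz) : -14542400000/45359237
! chron.gapto(d→2022-07-14) : 499


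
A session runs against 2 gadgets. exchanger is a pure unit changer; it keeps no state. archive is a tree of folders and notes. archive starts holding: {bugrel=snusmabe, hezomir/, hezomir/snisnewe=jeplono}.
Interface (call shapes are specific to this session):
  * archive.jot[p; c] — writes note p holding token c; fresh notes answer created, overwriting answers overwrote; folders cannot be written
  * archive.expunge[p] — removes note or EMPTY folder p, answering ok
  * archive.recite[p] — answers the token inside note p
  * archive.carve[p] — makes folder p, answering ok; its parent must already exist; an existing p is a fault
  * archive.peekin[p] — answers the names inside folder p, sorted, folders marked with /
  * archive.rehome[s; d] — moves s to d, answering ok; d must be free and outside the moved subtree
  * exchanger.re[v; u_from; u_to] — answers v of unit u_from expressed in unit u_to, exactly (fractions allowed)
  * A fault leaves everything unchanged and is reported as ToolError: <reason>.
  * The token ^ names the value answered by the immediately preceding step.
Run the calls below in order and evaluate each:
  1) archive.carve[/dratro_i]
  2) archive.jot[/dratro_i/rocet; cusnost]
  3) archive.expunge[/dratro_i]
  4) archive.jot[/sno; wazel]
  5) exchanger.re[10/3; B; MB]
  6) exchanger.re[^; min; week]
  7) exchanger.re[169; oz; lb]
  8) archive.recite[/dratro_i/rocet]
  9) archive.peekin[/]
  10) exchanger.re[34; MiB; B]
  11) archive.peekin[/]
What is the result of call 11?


CALL archive.carve[/dratro_i]
RET  ok
CALL archive.jot[/dratro_i/rocet; cusnost]
RET  created
CALL archive.expunge[/dratro_i]
RET  ToolError: not empty
CALL archive.jot[/sno; wazel]
RET  created
CALL exchanger.re[10/3; B; MB]
RET  1/300000
CALL exchanger.re[^; min; week]
RET  1/3024000000
CALL exchanger.re[169; oz; lb]
RET  169/16
CALL archive.recite[/dratro_i/rocet]
RET  cusnost
CALL archive.peekin[/]
RET  [bugrel, dratro_i/, hezomir/, sno]
CALL exchanger.re[34; MiB; B]
RET  35651584
CALL archive.peekin[/]
RET  [bugrel, dratro_i/, hezomir/, sno]

Answer: [bugrel, dratro_i/, hezomir/, sno]


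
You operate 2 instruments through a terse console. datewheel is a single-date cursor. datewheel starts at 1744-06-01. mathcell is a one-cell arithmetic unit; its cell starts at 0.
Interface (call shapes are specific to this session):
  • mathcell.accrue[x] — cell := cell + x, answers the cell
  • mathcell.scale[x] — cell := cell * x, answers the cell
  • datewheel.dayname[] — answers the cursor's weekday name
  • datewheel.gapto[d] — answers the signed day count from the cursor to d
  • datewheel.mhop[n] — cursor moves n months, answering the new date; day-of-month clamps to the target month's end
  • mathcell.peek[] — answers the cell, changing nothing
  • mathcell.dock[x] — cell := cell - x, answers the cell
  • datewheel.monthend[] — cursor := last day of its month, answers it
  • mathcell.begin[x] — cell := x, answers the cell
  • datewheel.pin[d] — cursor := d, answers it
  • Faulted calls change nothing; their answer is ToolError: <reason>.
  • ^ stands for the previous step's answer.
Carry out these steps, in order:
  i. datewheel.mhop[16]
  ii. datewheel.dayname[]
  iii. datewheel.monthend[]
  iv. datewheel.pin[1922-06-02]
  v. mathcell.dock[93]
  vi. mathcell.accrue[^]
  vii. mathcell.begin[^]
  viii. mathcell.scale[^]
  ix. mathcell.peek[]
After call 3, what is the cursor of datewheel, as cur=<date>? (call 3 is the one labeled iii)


Answer: cur=1745-10-31

Derivation:
>>> datewheel.mhop n→16
  1745-10-01
>>> datewheel.dayname
  Friday
>>> datewheel.monthend
  1745-10-31
>>> datewheel.pin d→1922-06-02
  1922-06-02
>>> mathcell.dock x→93
  -93
>>> mathcell.accrue x→^
  -186
>>> mathcell.begin x→^
  -186
>>> mathcell.scale x→^
  34596
>>> mathcell.peek
  34596


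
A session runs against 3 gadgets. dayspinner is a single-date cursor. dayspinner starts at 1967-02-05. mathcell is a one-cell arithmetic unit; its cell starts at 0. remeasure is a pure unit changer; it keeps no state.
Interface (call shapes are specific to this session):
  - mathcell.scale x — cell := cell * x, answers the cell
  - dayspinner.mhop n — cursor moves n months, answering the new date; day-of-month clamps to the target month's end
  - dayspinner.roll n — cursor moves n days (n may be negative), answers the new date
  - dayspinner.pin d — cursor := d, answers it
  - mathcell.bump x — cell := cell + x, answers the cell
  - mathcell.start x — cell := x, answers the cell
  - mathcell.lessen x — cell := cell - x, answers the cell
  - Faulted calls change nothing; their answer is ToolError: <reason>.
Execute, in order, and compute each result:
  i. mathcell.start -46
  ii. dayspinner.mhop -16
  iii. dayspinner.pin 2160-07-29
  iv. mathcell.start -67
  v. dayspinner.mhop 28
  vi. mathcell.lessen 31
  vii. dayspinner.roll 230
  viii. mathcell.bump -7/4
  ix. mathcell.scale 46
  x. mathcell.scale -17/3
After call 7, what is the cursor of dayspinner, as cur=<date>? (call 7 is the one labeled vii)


Answer: cur=2163-07-17

Derivation:
> mathcell.start x: -46
= -46
> dayspinner.mhop n: -16
= 1965-10-05
> dayspinner.pin d: 2160-07-29
= 2160-07-29
> mathcell.start x: -67
= -67
> dayspinner.mhop n: 28
= 2162-11-29
> mathcell.lessen x: 31
= -98
> dayspinner.roll n: 230
= 2163-07-17
> mathcell.bump x: -7/4
= -399/4
> mathcell.scale x: 46
= -9177/2
> mathcell.scale x: -17/3
= 52003/2


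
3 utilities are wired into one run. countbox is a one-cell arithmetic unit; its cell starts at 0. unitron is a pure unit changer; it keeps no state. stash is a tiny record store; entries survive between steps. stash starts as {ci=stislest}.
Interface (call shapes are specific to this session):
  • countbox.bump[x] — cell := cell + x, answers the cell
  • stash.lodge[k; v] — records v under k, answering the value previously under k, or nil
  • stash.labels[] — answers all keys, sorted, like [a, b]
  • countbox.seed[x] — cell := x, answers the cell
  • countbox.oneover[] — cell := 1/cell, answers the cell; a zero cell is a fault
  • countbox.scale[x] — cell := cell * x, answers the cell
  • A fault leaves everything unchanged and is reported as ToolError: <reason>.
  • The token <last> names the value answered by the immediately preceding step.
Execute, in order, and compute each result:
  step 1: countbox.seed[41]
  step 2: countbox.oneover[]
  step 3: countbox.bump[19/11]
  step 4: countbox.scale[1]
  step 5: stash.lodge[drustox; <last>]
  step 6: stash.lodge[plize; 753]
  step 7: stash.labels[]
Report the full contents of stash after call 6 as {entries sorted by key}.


·→ countbox.seed(x=41)
·← 41
·→ countbox.oneover()
·← 1/41
·→ countbox.bump(x=19/11)
·← 790/451
·→ countbox.scale(x=1)
·← 790/451
·→ stash.lodge(k=drustox, v=<last>)
·← nil
·→ stash.lodge(k=plize, v=753)
·← nil
·→ stash.labels()
·← [ci, drustox, plize]

Answer: {ci=stislest, drustox=790/451, plize=753}


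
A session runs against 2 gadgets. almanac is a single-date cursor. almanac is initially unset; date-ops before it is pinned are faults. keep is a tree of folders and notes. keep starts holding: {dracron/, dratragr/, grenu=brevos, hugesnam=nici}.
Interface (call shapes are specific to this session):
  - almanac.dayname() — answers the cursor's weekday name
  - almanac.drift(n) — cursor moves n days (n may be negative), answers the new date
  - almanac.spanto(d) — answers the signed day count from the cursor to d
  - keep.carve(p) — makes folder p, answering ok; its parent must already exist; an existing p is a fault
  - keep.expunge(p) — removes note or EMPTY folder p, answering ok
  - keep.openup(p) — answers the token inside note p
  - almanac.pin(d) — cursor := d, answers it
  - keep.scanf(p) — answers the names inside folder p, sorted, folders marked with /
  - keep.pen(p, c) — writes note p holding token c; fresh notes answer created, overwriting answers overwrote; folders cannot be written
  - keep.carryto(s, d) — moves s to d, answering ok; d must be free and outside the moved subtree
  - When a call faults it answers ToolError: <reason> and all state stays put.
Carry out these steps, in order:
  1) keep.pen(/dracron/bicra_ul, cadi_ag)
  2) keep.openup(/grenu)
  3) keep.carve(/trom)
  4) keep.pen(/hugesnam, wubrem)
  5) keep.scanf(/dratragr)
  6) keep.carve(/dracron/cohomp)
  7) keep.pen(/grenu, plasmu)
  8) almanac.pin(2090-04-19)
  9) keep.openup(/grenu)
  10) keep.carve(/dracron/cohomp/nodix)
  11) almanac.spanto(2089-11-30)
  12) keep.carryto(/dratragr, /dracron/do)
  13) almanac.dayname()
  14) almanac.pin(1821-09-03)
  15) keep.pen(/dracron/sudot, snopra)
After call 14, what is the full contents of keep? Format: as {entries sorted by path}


Answer: {dracron/, dracron/bicra_ul=cadi_ag, dracron/cohomp/, dracron/cohomp/nodix/, dracron/do/, grenu=plasmu, hugesnam=wubrem, trom/}

Derivation:
-> keep.pen(p='/dracron/bicra_ul', c='cadi_ag')
<- created
-> keep.openup(p='/grenu')
<- brevos
-> keep.carve(p='/trom')
<- ok
-> keep.pen(p='/hugesnam', c='wubrem')
<- overwrote
-> keep.scanf(p='/dratragr')
<- []
-> keep.carve(p='/dracron/cohomp')
<- ok
-> keep.pen(p='/grenu', c='plasmu')
<- overwrote
-> almanac.pin(d='2090-04-19')
<- 2090-04-19
-> keep.openup(p='/grenu')
<- plasmu
-> keep.carve(p='/dracron/cohomp/nodix')
<- ok
-> almanac.spanto(d='2089-11-30')
<- -140
-> keep.carryto(s='/dratragr', d='/dracron/do')
<- ok
-> almanac.dayname()
<- Wednesday
-> almanac.pin(d='1821-09-03')
<- 1821-09-03
-> keep.pen(p='/dracron/sudot', c='snopra')
<- created


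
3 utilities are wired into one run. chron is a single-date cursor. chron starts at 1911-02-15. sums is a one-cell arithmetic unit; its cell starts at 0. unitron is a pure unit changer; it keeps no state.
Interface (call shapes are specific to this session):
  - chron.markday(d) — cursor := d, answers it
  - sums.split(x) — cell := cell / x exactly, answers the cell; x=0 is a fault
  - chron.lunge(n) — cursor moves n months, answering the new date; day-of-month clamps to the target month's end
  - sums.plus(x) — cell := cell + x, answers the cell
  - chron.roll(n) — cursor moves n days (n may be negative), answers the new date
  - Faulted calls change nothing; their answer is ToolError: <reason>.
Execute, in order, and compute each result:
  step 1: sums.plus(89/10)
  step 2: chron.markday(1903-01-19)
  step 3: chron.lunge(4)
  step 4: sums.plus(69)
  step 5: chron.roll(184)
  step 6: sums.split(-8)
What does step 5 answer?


==> plus(x='89/10')
<== 89/10
==> markday(d='1903-01-19')
<== 1903-01-19
==> lunge(n='4')
<== 1903-05-19
==> plus(x='69')
<== 779/10
==> roll(n='184')
<== 1903-11-19
==> split(x='-8')
<== -779/80

Answer: 1903-11-19


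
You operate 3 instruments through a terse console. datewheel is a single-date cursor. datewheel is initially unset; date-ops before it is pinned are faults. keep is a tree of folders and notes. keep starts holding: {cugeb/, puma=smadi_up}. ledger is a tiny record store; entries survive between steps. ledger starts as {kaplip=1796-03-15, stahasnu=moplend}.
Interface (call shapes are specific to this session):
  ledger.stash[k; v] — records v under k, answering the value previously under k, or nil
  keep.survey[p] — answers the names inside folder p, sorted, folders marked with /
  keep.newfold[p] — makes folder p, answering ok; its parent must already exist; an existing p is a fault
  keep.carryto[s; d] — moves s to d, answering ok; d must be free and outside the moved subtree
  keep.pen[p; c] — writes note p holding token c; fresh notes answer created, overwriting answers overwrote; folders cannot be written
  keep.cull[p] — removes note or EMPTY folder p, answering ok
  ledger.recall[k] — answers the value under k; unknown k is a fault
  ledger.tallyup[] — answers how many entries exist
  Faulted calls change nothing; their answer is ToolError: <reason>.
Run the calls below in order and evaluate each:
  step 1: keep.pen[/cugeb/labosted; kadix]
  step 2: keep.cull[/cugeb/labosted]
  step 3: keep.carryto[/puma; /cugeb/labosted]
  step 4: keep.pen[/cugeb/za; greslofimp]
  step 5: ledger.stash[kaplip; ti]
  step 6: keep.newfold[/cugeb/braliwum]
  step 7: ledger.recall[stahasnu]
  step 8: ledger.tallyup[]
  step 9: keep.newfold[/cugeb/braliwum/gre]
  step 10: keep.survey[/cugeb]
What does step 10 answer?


// pen(p='/cugeb/labosted', c='kadix') => created
// cull(p='/cugeb/labosted') => ok
// carryto(s='/puma', d='/cugeb/labosted') => ok
// pen(p='/cugeb/za', c='greslofimp') => created
// stash(k='kaplip', v='ti') => 1796-03-15
// newfold(p='/cugeb/braliwum') => ok
// recall(k='stahasnu') => moplend
// tallyup() => 2
// newfold(p='/cugeb/braliwum/gre') => ok
// survey(p='/cugeb') => [braliwum/, labosted, za]

Answer: [braliwum/, labosted, za]


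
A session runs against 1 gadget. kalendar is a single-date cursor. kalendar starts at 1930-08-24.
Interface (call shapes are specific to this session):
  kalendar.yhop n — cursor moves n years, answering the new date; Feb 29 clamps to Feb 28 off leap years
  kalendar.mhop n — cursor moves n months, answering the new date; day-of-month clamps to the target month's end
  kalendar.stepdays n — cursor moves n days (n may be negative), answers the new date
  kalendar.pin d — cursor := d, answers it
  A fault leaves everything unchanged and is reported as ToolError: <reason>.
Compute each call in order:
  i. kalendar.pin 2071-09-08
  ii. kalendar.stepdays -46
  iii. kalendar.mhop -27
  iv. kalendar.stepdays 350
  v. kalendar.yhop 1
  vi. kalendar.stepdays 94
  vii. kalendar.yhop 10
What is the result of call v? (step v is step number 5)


Answer: 2071-04-09

Derivation:
~$ kalendar.pin 2071-09-08
  2071-09-08
~$ kalendar.stepdays -46
  2071-07-24
~$ kalendar.mhop -27
  2069-04-24
~$ kalendar.stepdays 350
  2070-04-09
~$ kalendar.yhop 1
  2071-04-09
~$ kalendar.stepdays 94
  2071-07-12
~$ kalendar.yhop 10
  2081-07-12


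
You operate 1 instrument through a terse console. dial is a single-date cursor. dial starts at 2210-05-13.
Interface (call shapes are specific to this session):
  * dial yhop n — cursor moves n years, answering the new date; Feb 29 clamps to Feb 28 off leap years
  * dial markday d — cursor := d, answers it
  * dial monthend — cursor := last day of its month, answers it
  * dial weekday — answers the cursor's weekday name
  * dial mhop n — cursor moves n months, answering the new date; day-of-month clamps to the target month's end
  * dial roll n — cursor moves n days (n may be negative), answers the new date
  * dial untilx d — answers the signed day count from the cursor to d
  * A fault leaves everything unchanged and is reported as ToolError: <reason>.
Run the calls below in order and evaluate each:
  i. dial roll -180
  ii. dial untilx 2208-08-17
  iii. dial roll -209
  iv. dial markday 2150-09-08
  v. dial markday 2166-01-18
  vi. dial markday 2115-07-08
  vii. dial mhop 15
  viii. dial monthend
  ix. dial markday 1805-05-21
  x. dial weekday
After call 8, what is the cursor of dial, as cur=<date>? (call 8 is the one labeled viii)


==> dial roll(n→-180)
<== 2209-11-14
==> dial untilx(d→2208-08-17)
<== -454
==> dial roll(n→-209)
<== 2209-04-19
==> dial markday(d→2150-09-08)
<== 2150-09-08
==> dial markday(d→2166-01-18)
<== 2166-01-18
==> dial markday(d→2115-07-08)
<== 2115-07-08
==> dial mhop(n→15)
<== 2116-10-08
==> dial monthend()
<== 2116-10-31
==> dial markday(d→1805-05-21)
<== 1805-05-21
==> dial weekday()
<== Tuesday

Answer: cur=2116-10-31


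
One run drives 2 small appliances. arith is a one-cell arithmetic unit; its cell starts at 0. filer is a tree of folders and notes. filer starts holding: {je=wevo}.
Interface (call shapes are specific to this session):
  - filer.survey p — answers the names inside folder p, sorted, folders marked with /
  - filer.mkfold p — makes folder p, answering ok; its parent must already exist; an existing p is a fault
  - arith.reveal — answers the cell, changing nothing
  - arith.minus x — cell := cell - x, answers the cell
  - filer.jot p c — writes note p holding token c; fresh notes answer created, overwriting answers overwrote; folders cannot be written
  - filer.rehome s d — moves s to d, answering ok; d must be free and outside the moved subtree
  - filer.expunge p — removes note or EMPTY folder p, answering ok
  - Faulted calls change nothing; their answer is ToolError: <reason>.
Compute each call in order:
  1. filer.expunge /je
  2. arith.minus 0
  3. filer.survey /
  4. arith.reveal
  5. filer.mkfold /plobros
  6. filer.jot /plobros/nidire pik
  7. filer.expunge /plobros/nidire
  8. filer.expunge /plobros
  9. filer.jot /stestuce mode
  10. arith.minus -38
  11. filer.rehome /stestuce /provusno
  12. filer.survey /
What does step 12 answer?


Now I run filer.expunge on p: /je, yielding ok.
I call arith.minus on x: 0, yielding 0.
Now I run filer.survey on p: /, — result: [].
Using arith.reveal(), which returns 0.
Calling filer.mkfold on p: /plobros, → ok.
I use filer.jot on p: /plobros/nidire, c: pik, — result: created.
Then filer.expunge on p: /plobros/nidire, → ok.
I use filer.expunge on p: /plobros, and observe ok.
I try filer.jot on p: /stestuce, c: mode: created.
I invoke arith.minus on x: -38, and get 38.
Next I call filer.rehome on s: /stestuce, d: /provusno, which returns ok.
Invoking filer.survey on p: /: [provusno].

Answer: [provusno]


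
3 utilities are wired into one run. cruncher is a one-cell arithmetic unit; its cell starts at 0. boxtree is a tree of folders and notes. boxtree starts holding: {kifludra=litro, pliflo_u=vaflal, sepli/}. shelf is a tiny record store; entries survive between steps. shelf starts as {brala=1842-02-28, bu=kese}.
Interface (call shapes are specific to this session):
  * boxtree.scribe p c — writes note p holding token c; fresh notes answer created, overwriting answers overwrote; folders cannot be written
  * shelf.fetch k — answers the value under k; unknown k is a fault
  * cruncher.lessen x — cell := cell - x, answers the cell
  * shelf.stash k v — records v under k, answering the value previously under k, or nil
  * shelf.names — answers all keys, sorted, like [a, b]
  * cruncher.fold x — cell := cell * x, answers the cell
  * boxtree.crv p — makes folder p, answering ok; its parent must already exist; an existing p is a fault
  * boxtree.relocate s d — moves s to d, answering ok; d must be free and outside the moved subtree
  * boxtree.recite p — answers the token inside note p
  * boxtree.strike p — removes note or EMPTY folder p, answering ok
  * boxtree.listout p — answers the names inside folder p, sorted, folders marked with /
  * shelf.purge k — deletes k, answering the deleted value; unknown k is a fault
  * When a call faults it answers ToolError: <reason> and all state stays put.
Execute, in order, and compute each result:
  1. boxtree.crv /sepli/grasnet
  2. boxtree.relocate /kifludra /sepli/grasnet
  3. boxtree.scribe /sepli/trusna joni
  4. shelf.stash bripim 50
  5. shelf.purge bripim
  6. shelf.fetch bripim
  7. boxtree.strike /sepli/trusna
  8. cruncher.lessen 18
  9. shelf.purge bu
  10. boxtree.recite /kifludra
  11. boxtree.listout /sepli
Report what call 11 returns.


Answer: [grasnet/]

Derivation:
Do: crv[/sepli/grasnet]
See: ok
Do: relocate[/kifludra; /sepli/grasnet]
See: ToolError: exists
Do: scribe[/sepli/trusna; joni]
See: created
Do: stash[bripim; 50]
See: nil
Do: purge[bripim]
See: 50
Do: fetch[bripim]
See: ToolError: no such key bripim
Do: strike[/sepli/trusna]
See: ok
Do: lessen[18]
See: -18
Do: purge[bu]
See: kese
Do: recite[/kifludra]
See: litro
Do: listout[/sepli]
See: [grasnet/]


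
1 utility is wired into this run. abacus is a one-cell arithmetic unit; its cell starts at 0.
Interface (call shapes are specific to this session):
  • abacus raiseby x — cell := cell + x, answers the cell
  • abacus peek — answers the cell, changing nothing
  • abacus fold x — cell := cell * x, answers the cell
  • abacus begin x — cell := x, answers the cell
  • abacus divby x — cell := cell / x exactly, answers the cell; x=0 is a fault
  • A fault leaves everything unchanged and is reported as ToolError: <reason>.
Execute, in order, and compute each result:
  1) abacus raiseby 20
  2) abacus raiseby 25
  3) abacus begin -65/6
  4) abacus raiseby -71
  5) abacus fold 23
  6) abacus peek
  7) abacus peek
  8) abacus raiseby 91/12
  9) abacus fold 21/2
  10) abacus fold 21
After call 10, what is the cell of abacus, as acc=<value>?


Answer: acc=-3306765/8

Derivation:
·→ abacus raiseby(20)
·← 20
·→ abacus raiseby(25)
·← 45
·→ abacus begin(-65/6)
·← -65/6
·→ abacus raiseby(-71)
·← -491/6
·→ abacus fold(23)
·← -11293/6
·→ abacus peek()
·← -11293/6
·→ abacus peek()
·← -11293/6
·→ abacus raiseby(91/12)
·← -22495/12
·→ abacus fold(21/2)
·← -157465/8
·→ abacus fold(21)
·← -3306765/8


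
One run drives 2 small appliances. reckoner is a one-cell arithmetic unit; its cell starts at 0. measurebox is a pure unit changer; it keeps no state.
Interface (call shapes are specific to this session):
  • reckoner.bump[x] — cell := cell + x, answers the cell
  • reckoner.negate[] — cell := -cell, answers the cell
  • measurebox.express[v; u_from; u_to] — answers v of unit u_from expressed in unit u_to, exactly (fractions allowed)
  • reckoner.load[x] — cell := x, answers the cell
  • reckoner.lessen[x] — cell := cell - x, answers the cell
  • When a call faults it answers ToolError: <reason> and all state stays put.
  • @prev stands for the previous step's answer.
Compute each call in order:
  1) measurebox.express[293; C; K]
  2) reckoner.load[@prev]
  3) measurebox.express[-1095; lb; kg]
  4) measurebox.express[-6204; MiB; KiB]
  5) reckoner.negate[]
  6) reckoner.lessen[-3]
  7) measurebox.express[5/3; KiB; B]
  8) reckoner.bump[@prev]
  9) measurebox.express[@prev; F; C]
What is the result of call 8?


Answer: 68611/60

Derivation:
% measurebox.express v→293 u_from→C u_to→K
= 11323/20
% reckoner.load x→@prev
= 11323/20
% measurebox.express v→-1095 u_from→lb u_to→kg
= -9933672903/20000000
% measurebox.express v→-6204 u_from→MiB u_to→KiB
= -6352896
% reckoner.negate
= -11323/20
% reckoner.lessen x→-3
= -11263/20
% measurebox.express v→5/3 u_from→KiB u_to→B
= 5120/3
% reckoner.bump x→@prev
= 68611/60
% measurebox.express v→@prev u_from→F u_to→C
= 66691/108


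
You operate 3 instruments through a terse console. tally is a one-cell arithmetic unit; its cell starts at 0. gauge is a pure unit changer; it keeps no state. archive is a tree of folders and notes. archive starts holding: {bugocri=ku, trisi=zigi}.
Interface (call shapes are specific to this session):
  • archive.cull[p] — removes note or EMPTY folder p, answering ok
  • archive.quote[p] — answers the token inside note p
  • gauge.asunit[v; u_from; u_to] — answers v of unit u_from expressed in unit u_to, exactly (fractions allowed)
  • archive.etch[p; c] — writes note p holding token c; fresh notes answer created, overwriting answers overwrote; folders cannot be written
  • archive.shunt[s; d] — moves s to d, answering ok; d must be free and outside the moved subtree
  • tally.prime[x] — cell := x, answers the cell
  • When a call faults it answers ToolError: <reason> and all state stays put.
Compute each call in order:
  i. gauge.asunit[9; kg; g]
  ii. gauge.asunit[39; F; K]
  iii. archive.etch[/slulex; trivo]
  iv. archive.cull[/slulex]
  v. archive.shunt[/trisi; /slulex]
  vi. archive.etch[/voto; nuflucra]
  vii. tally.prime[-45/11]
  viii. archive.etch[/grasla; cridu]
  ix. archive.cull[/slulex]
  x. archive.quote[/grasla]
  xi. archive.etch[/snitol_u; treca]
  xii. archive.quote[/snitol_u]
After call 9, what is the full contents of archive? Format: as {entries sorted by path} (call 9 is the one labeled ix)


Answer: {bugocri=ku, grasla=cridu, voto=nuflucra}

Derivation:
-> gauge.asunit(v=9, u_from=kg, u_to=g)
<- 9000
-> gauge.asunit(v=39, u_from=F, u_to=K)
<- 49867/180
-> archive.etch(p=/slulex, c=trivo)
<- created
-> archive.cull(p=/slulex)
<- ok
-> archive.shunt(s=/trisi, d=/slulex)
<- ok
-> archive.etch(p=/voto, c=nuflucra)
<- created
-> tally.prime(x=-45/11)
<- -45/11
-> archive.etch(p=/grasla, c=cridu)
<- created
-> archive.cull(p=/slulex)
<- ok
-> archive.quote(p=/grasla)
<- cridu
-> archive.etch(p=/snitol_u, c=treca)
<- created
-> archive.quote(p=/snitol_u)
<- treca


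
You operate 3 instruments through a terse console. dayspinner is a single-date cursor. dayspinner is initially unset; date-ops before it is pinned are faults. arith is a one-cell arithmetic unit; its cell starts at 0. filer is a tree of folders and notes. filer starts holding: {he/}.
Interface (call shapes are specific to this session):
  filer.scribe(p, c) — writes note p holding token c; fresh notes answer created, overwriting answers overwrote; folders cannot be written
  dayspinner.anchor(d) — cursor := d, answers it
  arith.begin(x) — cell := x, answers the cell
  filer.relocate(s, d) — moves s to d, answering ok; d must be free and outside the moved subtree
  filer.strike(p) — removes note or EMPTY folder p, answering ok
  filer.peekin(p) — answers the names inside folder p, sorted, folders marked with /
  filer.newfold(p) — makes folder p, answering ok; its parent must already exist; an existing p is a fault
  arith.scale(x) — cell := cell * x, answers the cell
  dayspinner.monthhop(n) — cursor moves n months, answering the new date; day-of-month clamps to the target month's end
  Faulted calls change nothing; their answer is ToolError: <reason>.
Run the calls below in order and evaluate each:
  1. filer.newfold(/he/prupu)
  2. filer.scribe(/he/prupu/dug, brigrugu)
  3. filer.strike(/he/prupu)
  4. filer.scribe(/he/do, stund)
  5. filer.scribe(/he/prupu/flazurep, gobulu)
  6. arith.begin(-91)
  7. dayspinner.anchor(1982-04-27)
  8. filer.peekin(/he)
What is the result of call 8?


! 1. filer.newfold(p→/he/prupu) -> ok
! 2. filer.scribe(p→/he/prupu/dug, c→brigrugu) -> created
! 3. filer.strike(p→/he/prupu) -> ToolError: not empty
! 4. filer.scribe(p→/he/do, c→stund) -> created
! 5. filer.scribe(p→/he/prupu/flazurep, c→gobulu) -> created
! 6. arith.begin(x→-91) -> -91
! 7. dayspinner.anchor(d→1982-04-27) -> 1982-04-27
! 8. filer.peekin(p→/he) -> [do, prupu/]

Answer: [do, prupu/]


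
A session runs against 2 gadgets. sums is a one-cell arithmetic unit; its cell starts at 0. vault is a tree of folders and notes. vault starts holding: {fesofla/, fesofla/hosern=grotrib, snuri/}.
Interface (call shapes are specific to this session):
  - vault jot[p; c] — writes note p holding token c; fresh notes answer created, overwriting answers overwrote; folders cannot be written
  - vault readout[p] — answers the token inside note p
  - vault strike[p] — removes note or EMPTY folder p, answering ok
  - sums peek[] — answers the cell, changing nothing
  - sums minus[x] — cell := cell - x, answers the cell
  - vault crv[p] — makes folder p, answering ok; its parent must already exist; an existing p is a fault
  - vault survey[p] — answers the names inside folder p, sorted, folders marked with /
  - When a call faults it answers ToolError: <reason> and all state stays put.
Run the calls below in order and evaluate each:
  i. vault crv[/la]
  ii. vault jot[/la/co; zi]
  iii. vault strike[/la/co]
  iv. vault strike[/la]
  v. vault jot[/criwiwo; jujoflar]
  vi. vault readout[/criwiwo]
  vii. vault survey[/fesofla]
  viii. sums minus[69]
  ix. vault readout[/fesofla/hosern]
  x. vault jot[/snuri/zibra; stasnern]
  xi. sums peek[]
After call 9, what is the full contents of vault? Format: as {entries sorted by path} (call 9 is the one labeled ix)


Answer: {criwiwo=jujoflar, fesofla/, fesofla/hosern=grotrib, snuri/}

Derivation:
% vault crv p: /la
= ok
% vault jot p: /la/co c: zi
= created
% vault strike p: /la/co
= ok
% vault strike p: /la
= ok
% vault jot p: /criwiwo c: jujoflar
= created
% vault readout p: /criwiwo
= jujoflar
% vault survey p: /fesofla
= [hosern]
% sums minus x: 69
= -69
% vault readout p: /fesofla/hosern
= grotrib
% vault jot p: /snuri/zibra c: stasnern
= created
% sums peek
= -69
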